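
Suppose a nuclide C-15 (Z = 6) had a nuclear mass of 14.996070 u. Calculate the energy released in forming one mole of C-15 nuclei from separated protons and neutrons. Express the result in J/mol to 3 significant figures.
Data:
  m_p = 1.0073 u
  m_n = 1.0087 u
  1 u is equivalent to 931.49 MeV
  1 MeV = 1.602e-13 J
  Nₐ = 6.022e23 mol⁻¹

1.13e+13 J/mol

Z = 6, so N = A − Z = 15 − 6 = 9.
Mass of separated nucleons = 6(1.0073) + 9(1.0087) = 6.0438 + 9.0783 = 15.1221 u
The mass defect is 15.1221 − 14.996070 = 0.126030 u.
Binding energy = Δm·c² = 0.126030 × 931.49 MeV/u = 117.396 MeV
Per nucleus in joules: 117.396 MeV × 1.602e-13 J/MeV = 1.8807e-11 J
Per mole: 1.8807e-11 J × 6.022e23 mol⁻¹ = 1.1326e+13 J/mol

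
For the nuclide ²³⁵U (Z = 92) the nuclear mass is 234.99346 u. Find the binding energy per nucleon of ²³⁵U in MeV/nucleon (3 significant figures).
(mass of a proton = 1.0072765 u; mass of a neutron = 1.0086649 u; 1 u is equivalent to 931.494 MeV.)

Z = 92, so N = A − Z = 235 − 92 = 143.
Σm = 92·m_p + 143·m_n = 92.6694380 + 144.2390807 = 236.9085187 u
Δm = 236.9085187 − 234.99346 = 1.9150587 u
Converting to energy: 1.9150587 u × 931.494 MeV/u = 1783.87 MeV
BE/A = 1783.87 MeV / 235 = 7.591 MeV/nucleon

7.59 MeV/nucleon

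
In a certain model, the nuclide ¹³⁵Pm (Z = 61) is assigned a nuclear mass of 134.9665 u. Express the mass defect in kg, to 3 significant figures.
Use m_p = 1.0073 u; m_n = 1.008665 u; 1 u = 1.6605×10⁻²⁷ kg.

Σm = 61·m_p + 74·m_n = 61.4453 + 74.641210 = 136.086510 u
The mass defect is 136.086510 − 134.9665 = 1.120010 u.
In SI units: 1.120010 u × 1.6605×10⁻²⁷ kg/u = 1.8598e-27 kg

1.86e-27 kg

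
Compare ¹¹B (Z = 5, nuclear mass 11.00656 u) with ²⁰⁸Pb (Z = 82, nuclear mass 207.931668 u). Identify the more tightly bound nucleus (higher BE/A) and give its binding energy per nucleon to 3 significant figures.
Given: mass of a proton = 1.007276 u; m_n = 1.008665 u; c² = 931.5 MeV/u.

¹¹B: Σm = 5(1.007276) + 6(1.008665) = 11.088370 u; Δm = 0.081810 u; E_B = 76.206 MeV; E_B/A = 6.928 MeV
²⁰⁸Pb: Σm = 82(1.007276) + 126(1.008665) = 209.688422 u; Δm = 1.756754 u; E_B = 1636.4 MeV; E_B/A = 7.867 MeV
²⁰⁸Pb has the higher binding energy per nucleon, so it is the more tightly bound nucleus.

²⁰⁸Pb; 7.87 MeV/nucleon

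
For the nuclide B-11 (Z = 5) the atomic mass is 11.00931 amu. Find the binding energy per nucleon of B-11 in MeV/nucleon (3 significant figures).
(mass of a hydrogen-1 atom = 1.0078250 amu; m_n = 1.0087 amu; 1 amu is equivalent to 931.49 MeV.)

6.95 MeV/nucleon

With 5 protons and 6 neutrons (A = 11):
Mass of separated nucleons = 5(1.0078250) + 6(1.0087) = 5.0391250 + 6.0522 = 11.0913250 amu
Δm = 11.0913250 − 11.00931 = 0.0820150 amu
Converting to energy: 0.0820150 amu × 931.49 MeV/amu = 76.3962 MeV
Dividing by A = 11 gives 6.945 MeV per nucleon.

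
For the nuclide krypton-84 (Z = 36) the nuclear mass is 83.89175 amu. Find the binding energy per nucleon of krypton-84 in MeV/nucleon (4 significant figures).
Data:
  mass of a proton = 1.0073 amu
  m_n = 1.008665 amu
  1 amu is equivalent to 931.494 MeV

Z = 36, so N = A − Z = 84 − 36 = 48.
Total constituent mass: 36 × 1.0073 + 48 × 1.008665 = 84.678720 amu
Δm = 84.678720 − 83.89175 = 0.786970 amu
E_B = 0.786970 × 931.494 = 733.058 MeV
BE/A = 733.058 MeV / 84 = 8.727 MeV/nucleon

8.727 MeV/nucleon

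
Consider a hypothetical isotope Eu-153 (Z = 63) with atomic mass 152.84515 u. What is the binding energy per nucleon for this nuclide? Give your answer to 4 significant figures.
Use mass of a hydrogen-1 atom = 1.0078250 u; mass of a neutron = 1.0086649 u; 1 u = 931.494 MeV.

8.692 MeV/nucleon

Mass of separated nucleons = 63(1.0078250) + 90(1.0086649) = 63.4929750 + 90.7798410 = 154.2728160 u
Mass defect Δm = 154.2728160 − 152.84515 = 1.4276660 u
Converting to energy: 1.4276660 u × 931.494 MeV/u = 1329.86 MeV
Dividing by A = 153 gives 8.692 MeV per nucleon.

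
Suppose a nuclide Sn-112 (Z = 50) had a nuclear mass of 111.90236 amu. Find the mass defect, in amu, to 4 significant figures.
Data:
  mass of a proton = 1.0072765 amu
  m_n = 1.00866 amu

0.9984 amu

With 50 protons and 62 neutrons (A = 112):
Σm = 50·m_p + 62·m_n = 50.3638250 + 62.53692 = 112.9007450 amu
Mass defect Δm = 112.9007450 − 111.90236 = 0.9983850 amu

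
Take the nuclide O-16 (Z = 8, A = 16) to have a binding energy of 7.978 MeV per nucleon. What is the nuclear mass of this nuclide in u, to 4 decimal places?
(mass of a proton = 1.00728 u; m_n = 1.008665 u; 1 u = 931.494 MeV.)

Total binding energy = 16 × 7.978 = 127.648 MeV
Mass defect = 127.648 MeV / (931.494 MeV/u) = 0.137036 u
Constituent mass = 8(1.00728) + 8(1.008665) = 16.127560 u
Nuclear mass = 16.127560 − 0.137036 = 15.990524 u ≈ 15.9905 u (to 4 decimal places)

15.9905 u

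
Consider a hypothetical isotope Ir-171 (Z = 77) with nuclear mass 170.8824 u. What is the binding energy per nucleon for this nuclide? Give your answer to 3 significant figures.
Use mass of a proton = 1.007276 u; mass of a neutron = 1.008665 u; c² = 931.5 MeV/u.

8.13 MeV/nucleon

Total constituent mass: 77 × 1.007276 + 94 × 1.008665 = 172.374762 u
Mass defect Δm = 172.374762 − 170.8824 = 1.492362 u
E_B = 1.492362 × 931.5 = 1390.14 MeV
BE/A = 1390.14 MeV / 171 = 8.129 MeV/nucleon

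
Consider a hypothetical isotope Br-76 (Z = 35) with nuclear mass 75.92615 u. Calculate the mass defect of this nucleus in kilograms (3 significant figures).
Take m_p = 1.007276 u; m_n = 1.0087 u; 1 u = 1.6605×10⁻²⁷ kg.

1.14e-27 kg

With 35 protons and 41 neutrons (A = 76):
Mass of separated nucleons = 35(1.007276) + 41(1.0087) = 35.254660 + 41.3567 = 76.611360 u
Mass defect Δm = 76.611360 − 75.92615 = 0.685210 u
In SI units: 0.685210 u × 1.6605×10⁻²⁷ kg/u = 1.1378e-27 kg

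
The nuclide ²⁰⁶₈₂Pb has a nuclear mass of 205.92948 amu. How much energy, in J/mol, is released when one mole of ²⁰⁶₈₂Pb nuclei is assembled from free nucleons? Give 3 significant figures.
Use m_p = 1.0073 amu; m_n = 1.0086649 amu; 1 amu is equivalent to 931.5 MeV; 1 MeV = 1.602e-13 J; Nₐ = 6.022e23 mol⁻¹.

1.57e+14 J/mol

Z = 82, so N = A − Z = 206 − 82 = 124.
Σm = 82·m_p + 124·m_n = 82.5986 + 125.0744476 = 207.6730476 amu
Δm = 207.6730476 − 205.92948 = 1.7435676 amu
Converting to energy: 1.7435676 amu × 931.5 MeV/amu = 1624.13 MeV
Per nucleus in joules: 1624.13 MeV × 1.602e-13 J/MeV = 2.6019e-10 J
Per mole: 2.6019e-10 J × 6.022e23 mol⁻¹ = 1.5669e+14 J/mol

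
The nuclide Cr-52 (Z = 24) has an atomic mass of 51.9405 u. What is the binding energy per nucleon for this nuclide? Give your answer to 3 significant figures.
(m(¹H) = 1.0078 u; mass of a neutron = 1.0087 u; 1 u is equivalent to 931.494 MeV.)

8.78 MeV/nucleon

The nucleus contains 24 protons and 52 − 24 = 28 neutrons.
Mass of separated nucleons = 24(1.0078) + 28(1.0087) = 24.1872 + 28.2436 = 52.4308 u
Δm = 52.4308 − 51.9405 = 0.4903 u
Converting to energy: 0.4903 u × 931.494 MeV/u = 456.712 MeV
BE/A = 456.712 MeV / 52 = 8.783 MeV/nucleon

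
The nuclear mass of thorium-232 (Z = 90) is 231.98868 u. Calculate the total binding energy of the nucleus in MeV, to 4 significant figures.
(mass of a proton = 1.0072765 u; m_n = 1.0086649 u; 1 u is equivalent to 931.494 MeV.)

Mass of separated nucleons = 90(1.0072765) + 142(1.0086649) = 90.6548850 + 143.2304158 = 233.8853008 u
Mass defect Δm = 233.8853008 − 231.98868 = 1.8966208 u
Binding energy = Δm·c² = 1.8966208 × 931.494 MeV/u = 1766.69 MeV

1767 MeV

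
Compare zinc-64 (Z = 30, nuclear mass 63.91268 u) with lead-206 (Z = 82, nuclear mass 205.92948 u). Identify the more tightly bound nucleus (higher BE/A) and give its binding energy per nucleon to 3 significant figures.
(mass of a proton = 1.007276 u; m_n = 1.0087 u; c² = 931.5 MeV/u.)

zinc-64; 8.75 MeV/nucleon

zinc-64: Σm = 30(1.007276) + 34(1.0087) = 64.514080 u; Δm = 0.601400 u; E_B = 560.20 MeV; E_B/A = 8.753 MeV
lead-206: Σm = 82(1.007276) + 124(1.0087) = 207.675432 u; Δm = 1.745952 u; E_B = 1626.35 MeV; E_B/A = 7.8949 MeV
zinc-64 has the higher binding energy per nucleon, so it is the more tightly bound nucleus.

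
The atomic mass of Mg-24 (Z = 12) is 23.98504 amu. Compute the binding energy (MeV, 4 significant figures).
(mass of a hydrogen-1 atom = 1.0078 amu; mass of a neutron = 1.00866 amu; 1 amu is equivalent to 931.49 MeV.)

197.9 MeV

Total constituent mass: 12 × 1.0078 + 12 × 1.00866 = 24.19752 amu
The mass defect is 24.19752 − 23.98504 = 0.21248 amu.
Binding energy = Δm·c² = 0.21248 × 931.49 MeV/amu = 197.923 MeV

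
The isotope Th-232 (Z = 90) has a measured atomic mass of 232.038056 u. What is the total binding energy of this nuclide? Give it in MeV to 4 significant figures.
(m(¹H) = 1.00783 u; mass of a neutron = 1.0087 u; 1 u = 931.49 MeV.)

The nucleus contains 90 protons and 232 − 90 = 142 neutrons.
Total constituent mass: 90 × 1.00783 + 142 × 1.0087 = 233.94010 u
The mass defect is 233.94010 − 232.038056 = 1.902044 u.
Converting to energy: 1.902044 u × 931.49 MeV/u = 1771.73 MeV

1772 MeV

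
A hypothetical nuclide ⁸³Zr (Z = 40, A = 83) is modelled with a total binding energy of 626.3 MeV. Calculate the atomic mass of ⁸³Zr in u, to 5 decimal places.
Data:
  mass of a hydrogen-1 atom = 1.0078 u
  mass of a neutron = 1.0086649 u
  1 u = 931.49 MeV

83.01223 u

Mass defect = 626.3 MeV / (931.49 MeV/u) = 0.6723636 u
Constituent mass = 40(1.0078) + 43(1.0086649) = 83.6845907 u
Atomic mass = 83.6845907 − 0.6723636 = 83.0122271 u ≈ 83.01223 u (to 5 decimal places)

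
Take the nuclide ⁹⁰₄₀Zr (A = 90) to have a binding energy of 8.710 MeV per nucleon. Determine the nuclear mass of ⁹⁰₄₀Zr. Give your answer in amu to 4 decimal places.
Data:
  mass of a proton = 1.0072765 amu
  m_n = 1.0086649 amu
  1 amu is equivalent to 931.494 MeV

Total binding energy = 90 × 8.710 = 783.900 MeV
Mass defect = 783.900 MeV / (931.494 MeV/amu) = 0.841551 amu
Constituent mass = 40(1.0072765) + 50(1.0086649) = 90.7243050 amu
Nuclear mass = 90.7243050 − 0.841551 = 89.8827540 amu ≈ 89.8828 amu (to 4 decimal places)

89.8828 amu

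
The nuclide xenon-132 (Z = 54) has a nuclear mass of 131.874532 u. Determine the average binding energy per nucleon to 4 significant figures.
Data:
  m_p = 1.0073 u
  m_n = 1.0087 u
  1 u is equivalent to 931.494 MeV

8.456 MeV/nucleon

Mass of separated nucleons = 54(1.0073) + 78(1.0087) = 54.3942 + 78.6786 = 133.0728 u
The mass defect is 133.0728 − 131.874532 = 1.198268 u.
Binding energy = Δm·c² = 1.198268 × 931.494 MeV/u = 1116.18 MeV
Per nucleon: 1116.18 / 132 = 8.456 MeV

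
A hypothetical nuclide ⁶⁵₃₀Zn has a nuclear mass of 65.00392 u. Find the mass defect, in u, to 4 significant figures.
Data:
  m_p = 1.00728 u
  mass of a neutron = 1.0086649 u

The nucleus contains 30 protons and 65 − 30 = 35 neutrons.
Σm = 30·m_p + 35·m_n = 30.21840 + 35.3032715 = 65.5216715 u
The mass defect is 65.5216715 − 65.00392 = 0.5177515 u.

0.5178 u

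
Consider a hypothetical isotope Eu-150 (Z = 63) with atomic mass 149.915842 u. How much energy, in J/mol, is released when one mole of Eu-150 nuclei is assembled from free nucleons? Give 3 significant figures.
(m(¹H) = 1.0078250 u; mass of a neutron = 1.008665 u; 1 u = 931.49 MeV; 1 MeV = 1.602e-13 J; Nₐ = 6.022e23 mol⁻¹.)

The nucleus contains 63 protons and 150 − 63 = 87 neutrons.
Total constituent mass: 63 × 1.0078250 + 87 × 1.008665 = 151.2468300 u
Mass defect Δm = 151.2468300 − 149.915842 = 1.3309880 u
Converting to energy: 1.3309880 u × 931.49 MeV/u = 1239.80 MeV
Per nucleus in joules: 1239.80 MeV × 1.602e-13 J/MeV = 1.9862e-10 J
Per mole: 1.9862e-10 J × 6.022e23 mol⁻¹ = 1.1961e+14 J/mol

1.20e+14 J/mol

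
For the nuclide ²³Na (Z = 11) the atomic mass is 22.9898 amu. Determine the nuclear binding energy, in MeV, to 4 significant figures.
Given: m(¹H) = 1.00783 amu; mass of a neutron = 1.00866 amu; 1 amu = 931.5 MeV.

Σm = 11·m(¹H) + 12·m_n = 11.08613 + 12.10392 = 23.19005 amu
Δm = 23.19005 − 22.9898 = 0.20025 amu
Converting to energy: 0.20025 amu × 931.5 MeV/amu = 186.533 MeV

186.5 MeV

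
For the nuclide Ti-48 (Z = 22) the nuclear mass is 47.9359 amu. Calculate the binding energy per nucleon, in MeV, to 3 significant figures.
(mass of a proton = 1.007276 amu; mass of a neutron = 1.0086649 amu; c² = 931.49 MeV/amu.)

8.72 MeV/nucleon

The nucleus contains 22 protons and 48 − 22 = 26 neutrons.
Σm = 22·m_p + 26·m_n = 22.160072 + 26.2252874 = 48.3853594 amu
Δm = 48.3853594 − 47.9359 = 0.4494594 amu
E_B = 0.4494594 × 931.49 = 418.667 MeV
BE/A = 418.667 MeV / 48 = 8.722 MeV/nucleon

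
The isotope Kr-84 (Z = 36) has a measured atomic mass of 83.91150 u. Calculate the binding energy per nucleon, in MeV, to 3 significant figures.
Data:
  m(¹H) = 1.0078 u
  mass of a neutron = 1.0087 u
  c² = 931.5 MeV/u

8.73 MeV/nucleon

With 36 protons and 48 neutrons (A = 84):
Total constituent mass: 36 × 1.0078 + 48 × 1.0087 = 84.6984 u
Mass defect Δm = 84.6984 − 83.91150 = 0.78690 u
Converting to energy: 0.78690 u × 931.5 MeV/u = 732.997 MeV
Per nucleon: 732.997 / 84 = 8.726 MeV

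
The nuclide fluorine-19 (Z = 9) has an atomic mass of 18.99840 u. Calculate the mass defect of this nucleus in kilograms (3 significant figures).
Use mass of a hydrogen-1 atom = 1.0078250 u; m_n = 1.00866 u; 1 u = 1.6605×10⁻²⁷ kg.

2.63e-28 kg

Z = 9, so N = A − Z = 19 − 9 = 10.
Mass of separated nucleons = 9(1.0078250) + 10(1.00866) = 9.0704250 + 10.08660 = 19.1570250 u
The mass defect is 19.1570250 − 18.99840 = 0.1586250 u.
In SI units: 0.1586250 u × 1.6605×10⁻²⁷ kg/u = 2.6340e-28 kg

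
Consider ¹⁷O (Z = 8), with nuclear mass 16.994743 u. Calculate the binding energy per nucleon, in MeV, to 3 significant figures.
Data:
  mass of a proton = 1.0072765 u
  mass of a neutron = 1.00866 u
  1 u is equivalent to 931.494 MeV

7.75 MeV/nucleon

Total constituent mass: 8 × 1.0072765 + 9 × 1.00866 = 17.1361520 u
Mass defect Δm = 17.1361520 − 16.994743 = 0.1414090 u
Binding energy = Δm·c² = 0.1414090 × 931.494 MeV/u = 131.722 MeV
Dividing by A = 17 gives 7.748 MeV per nucleon.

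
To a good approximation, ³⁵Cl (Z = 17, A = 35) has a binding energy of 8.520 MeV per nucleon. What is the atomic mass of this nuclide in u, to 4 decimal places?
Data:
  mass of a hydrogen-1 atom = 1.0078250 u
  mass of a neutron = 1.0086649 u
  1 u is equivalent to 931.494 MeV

34.9689 u

Total binding energy = 35 × 8.520 = 298.200 MeV
Mass defect = 298.200 MeV / (931.494 MeV/u) = 0.320131 u
Constituent mass = 17(1.0078250) + 18(1.0086649) = 35.2889932 u
Atomic mass = 35.2889932 − 0.320131 = 34.9688622 u ≈ 34.9689 u (to 4 decimal places)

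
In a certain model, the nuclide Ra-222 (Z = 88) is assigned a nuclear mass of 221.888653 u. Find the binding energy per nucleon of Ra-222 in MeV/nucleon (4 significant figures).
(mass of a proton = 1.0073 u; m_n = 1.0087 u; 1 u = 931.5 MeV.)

8.054 MeV/nucleon

Z = 88, so N = A − Z = 222 − 88 = 134.
Total constituent mass: 88 × 1.0073 + 134 × 1.0087 = 223.8082 u
The mass defect is 223.8082 − 221.888653 = 1.919547 u.
E_B = 1.919547 × 931.5 = 1788.06 MeV
Dividing by A = 222 gives 8.054 MeV per nucleon.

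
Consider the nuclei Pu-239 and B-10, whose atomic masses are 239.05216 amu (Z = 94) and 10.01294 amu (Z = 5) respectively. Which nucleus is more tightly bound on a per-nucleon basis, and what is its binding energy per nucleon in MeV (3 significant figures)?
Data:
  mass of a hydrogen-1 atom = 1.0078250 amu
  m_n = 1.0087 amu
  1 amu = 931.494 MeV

Pu-239; 7.58 MeV/nucleon

Pu-239: Σm = 94(1.0078250) + 145(1.0087) = 240.9970500 amu; Δm = 1.9448900 amu; E_B = 1811.7 MeV; E_B/A = 7.580 MeV
B-10: Σm = 5(1.0078250) + 5(1.0087) = 10.0826250 amu; Δm = 0.0696850 amu; E_B = 64.911 MeV; E_B/A = 6.491 MeV
Pu-239 has the higher binding energy per nucleon, so it is the more tightly bound nucleus.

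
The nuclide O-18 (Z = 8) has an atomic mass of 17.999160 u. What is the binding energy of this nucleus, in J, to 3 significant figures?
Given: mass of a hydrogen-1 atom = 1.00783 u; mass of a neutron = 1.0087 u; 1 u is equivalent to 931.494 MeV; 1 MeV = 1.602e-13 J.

2.25e-11 J

The nucleus contains 8 protons and 18 − 8 = 10 neutrons.
Mass of separated nucleons = 8(1.00783) + 10(1.0087) = 8.06264 + 10.0870 = 18.14964 u
Mass defect Δm = 18.14964 − 17.999160 = 0.150480 u
E_B = 0.150480 × 931.494 = 140.171 MeV
In joules: 140.171 MeV × 1.602e-13 J/MeV = 2.2455e-11 J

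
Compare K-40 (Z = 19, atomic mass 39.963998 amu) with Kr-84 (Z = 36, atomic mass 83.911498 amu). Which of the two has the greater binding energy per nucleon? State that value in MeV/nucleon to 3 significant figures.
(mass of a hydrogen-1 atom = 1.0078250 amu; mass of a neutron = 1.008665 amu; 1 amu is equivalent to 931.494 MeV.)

K-40: Σm = 19(1.0078250) + 21(1.008665) = 40.3306400 amu; Δm = 0.3666420 amu; E_B = 341.52 MeV; E_B/A = 8.538 MeV
Kr-84: Σm = 36(1.0078250) + 48(1.008665) = 84.6976200 amu; Δm = 0.7861220 amu; E_B = 732.268 MeV; E_B/A = 8.717 MeV
Kr-84 has the higher binding energy per nucleon, so it is the more tightly bound nucleus.

Kr-84; 8.72 MeV/nucleon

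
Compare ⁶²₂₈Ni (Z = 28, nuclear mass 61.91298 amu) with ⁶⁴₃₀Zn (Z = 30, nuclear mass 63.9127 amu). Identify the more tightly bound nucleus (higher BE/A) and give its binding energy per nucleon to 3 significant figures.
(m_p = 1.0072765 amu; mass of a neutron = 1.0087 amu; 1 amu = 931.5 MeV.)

⁶²₂₈Ni: Σm = 28(1.0072765) + 34(1.0087) = 62.4995420 amu; Δm = 0.5865620 amu; E_B = 546.38 MeV; E_B/A = 8.813 MeV
⁶⁴₃₀Zn: Σm = 30(1.0072765) + 34(1.0087) = 64.5140950 amu; Δm = 0.6013950 amu; E_B = 560.20 MeV; E_B/A = 8.753 MeV
⁶²₂₈Ni has the higher binding energy per nucleon, so it is the more tightly bound nucleus.

⁶²₂₈Ni; 8.81 MeV/nucleon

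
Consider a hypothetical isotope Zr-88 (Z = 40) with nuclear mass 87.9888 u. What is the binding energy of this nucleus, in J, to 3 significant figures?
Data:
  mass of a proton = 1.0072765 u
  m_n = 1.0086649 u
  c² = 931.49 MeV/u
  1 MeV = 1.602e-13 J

1.07e-10 J

With 40 protons and 48 neutrons (A = 88):
Total constituent mass: 40 × 1.0072765 + 48 × 1.0086649 = 88.7069752 u
Δm = 88.7069752 − 87.9888 = 0.7181752 u
E_B = 0.7181752 × 931.49 = 668.973 MeV
In joules: 668.973 MeV × 1.602e-13 J/MeV = 1.0717e-10 J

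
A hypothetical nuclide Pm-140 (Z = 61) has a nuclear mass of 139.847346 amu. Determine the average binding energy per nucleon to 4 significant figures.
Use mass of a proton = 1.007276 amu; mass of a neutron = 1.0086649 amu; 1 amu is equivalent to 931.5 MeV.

8.523 MeV/nucleon

Mass of separated nucleons = 61(1.007276) + 79(1.0086649) = 61.443836 + 79.6845271 = 141.1283631 amu
Δm = 141.1283631 − 139.847346 = 1.2810171 amu
Binding energy = Δm·c² = 1.2810171 × 931.5 MeV/amu = 1193.27 MeV
BE/A = 1193.27 MeV / 140 = 8.523 MeV/nucleon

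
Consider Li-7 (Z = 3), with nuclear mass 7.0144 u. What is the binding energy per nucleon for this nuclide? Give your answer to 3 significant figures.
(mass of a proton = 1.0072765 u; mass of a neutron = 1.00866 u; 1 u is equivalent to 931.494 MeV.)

Total constituent mass: 3 × 1.0072765 + 4 × 1.00866 = 7.0564695 u
Mass defect Δm = 7.0564695 − 7.0144 = 0.0420695 u
Binding energy = Δm·c² = 0.0420695 × 931.494 MeV/u = 39.1875 MeV
Dividing by A = 7 gives 5.598 MeV per nucleon.

5.60 MeV/nucleon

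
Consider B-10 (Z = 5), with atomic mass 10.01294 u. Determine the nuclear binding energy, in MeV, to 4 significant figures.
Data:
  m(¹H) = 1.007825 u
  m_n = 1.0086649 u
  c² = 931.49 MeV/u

The nucleus contains 5 protons and 10 − 5 = 5 neutrons.
Mass of separated nucleons = 5(1.007825) + 5(1.0086649) = 5.039125 + 5.0433245 = 10.0824495 u
The mass defect is 10.0824495 − 10.01294 = 0.0695095 u.
E_B = 0.0695095 × 931.49 = 64.7474 MeV

64.75 MeV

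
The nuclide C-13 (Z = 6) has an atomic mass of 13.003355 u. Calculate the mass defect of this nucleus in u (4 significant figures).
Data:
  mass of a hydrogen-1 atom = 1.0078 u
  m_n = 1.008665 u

The nucleus contains 6 protons and 13 − 6 = 7 neutrons.
Mass of separated nucleons = 6(1.0078) + 7(1.008665) = 6.0468 + 7.060655 = 13.107455 u
Mass defect Δm = 13.107455 − 13.003355 = 0.104100 u

0.1041 u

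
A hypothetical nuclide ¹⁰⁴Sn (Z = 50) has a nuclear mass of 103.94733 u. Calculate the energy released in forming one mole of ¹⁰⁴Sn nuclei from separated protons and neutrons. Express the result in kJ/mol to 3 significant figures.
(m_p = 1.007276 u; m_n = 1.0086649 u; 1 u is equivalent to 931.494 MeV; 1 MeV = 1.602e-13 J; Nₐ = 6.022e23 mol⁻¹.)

7.95e+10 kJ/mol

Σm = 50·m_p + 54·m_n = 50.363800 + 54.4679046 = 104.8317046 u
Mass defect Δm = 104.8317046 − 103.94733 = 0.8843746 u
Binding energy = Δm·c² = 0.8843746 × 931.494 MeV/u = 823.790 MeV
Per nucleus in joules: 823.790 MeV × 1.602e-13 J/MeV = 1.3197e-10 J
Per mole: 1.3197e-10 J × 6.022e23 mol⁻¹ = 7.9472e+13 J/mol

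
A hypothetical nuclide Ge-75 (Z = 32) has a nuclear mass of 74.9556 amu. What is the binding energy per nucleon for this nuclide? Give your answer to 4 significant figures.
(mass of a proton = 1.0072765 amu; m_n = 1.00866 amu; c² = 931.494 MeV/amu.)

8.068 MeV/nucleon

Mass of separated nucleons = 32(1.0072765) + 43(1.00866) = 32.2328480 + 43.37238 = 75.6052280 amu
The mass defect is 75.6052280 − 74.9556 = 0.6496280 amu.
E_B = 0.6496280 × 931.494 = 605.125 MeV
Per nucleon: 605.125 / 75 = 8.068 MeV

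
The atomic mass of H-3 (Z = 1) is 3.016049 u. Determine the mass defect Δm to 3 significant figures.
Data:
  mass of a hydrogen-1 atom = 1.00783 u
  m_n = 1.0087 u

Mass of separated nucleons = 1(1.00783) + 2(1.0087) = 1.00783 + 2.0174 = 3.02523 u
Mass defect Δm = 3.02523 − 3.016049 = 0.009181 u

0.00918 u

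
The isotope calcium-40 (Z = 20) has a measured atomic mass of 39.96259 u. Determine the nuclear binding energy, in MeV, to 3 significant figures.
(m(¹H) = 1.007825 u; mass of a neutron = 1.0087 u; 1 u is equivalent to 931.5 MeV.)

343 MeV

With 20 protons and 20 neutrons (A = 40):
Σm = 20·m(¹H) + 20·m_n = 20.156500 + 20.1740 = 40.330500 u
The mass defect is 40.330500 − 39.96259 = 0.367910 u.
Converting to energy: 0.367910 u × 931.5 MeV/u = 342.708 MeV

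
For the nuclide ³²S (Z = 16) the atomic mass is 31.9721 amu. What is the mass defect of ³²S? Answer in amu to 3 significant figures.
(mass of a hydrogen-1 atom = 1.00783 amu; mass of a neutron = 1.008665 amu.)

Σm = 16·m(¹H) + 16·m_n = 16.12528 + 16.138640 = 32.263920 amu
The mass defect is 32.263920 − 31.9721 = 0.291820 amu.

0.292 amu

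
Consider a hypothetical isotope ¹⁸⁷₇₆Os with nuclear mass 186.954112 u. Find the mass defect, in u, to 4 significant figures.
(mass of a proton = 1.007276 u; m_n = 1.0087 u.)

Mass of separated nucleons = 76(1.007276) + 111(1.0087) = 76.552976 + 111.9657 = 188.518676 u
The mass defect is 188.518676 − 186.954112 = 1.564564 u.

1.565 u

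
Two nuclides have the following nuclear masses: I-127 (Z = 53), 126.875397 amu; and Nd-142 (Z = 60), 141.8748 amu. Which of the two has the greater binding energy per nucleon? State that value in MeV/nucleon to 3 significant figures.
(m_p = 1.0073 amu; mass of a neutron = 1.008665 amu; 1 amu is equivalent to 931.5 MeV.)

I-127: Σm = 53(1.0073) + 74(1.008665) = 128.028110 amu; Δm = 1.152713 amu; E_B = 1073.75 MeV; E_B/A = 8.4547 MeV
Nd-142: Σm = 60(1.0073) + 82(1.008665) = 143.148530 amu; Δm = 1.273730 amu; E_B = 1186.48 MeV; E_B/A = 8.355 MeV
I-127 has the higher binding energy per nucleon, so it is the more tightly bound nucleus.

I-127; 8.45 MeV/nucleon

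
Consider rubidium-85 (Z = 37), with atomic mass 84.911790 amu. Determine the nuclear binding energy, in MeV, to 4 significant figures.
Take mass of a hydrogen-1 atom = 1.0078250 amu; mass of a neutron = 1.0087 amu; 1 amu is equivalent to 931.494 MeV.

740.8 MeV

With 37 protons and 48 neutrons (A = 85):
Total constituent mass: 37 × 1.0078250 + 48 × 1.0087 = 85.7071250 amu
Mass defect Δm = 85.7071250 − 84.911790 = 0.7953350 amu
E_B = 0.7953350 × 931.494 = 740.8498 MeV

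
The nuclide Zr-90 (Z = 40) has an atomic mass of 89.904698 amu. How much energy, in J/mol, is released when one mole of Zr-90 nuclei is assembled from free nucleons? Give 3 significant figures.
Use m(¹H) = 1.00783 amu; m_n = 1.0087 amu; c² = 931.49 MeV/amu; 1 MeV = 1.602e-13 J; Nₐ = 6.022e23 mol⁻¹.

Mass of separated nucleons = 40(1.00783) + 50(1.0087) = 40.31320 + 50.4350 = 90.74820 amu
Mass defect Δm = 90.74820 − 89.904698 = 0.843502 amu
Converting to energy: 0.843502 amu × 931.49 MeV/amu = 785.714 MeV
Per nucleus in joules: 785.714 MeV × 1.602e-13 J/MeV = 1.2587e-10 J
Per mole: 1.2587e-10 J × 6.022e23 mol⁻¹ = 7.5799e+13 J/mol

7.58e+13 J/mol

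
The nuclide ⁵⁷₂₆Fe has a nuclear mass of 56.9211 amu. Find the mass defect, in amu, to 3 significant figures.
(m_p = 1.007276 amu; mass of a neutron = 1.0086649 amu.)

With 26 protons and 31 neutrons (A = 57):
Total constituent mass: 26 × 1.007276 + 31 × 1.0086649 = 57.4577879 amu
Mass defect Δm = 57.4577879 − 56.9211 = 0.5366879 amu

0.537 amu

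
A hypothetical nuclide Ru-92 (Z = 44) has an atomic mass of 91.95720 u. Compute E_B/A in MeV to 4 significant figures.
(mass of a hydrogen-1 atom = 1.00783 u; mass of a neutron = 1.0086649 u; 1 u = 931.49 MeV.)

8.133 MeV/nucleon

Z = 44, so N = A − Z = 92 − 44 = 48.
Σm = 44·m(¹H) + 48·m_n = 44.34452 + 48.4159152 = 92.7604352 u
Mass defect Δm = 92.7604352 − 91.95720 = 0.8032352 u
Converting to energy: 0.8032352 u × 931.49 MeV/u = 748.206 MeV
Dividing by A = 92 gives 8.133 MeV per nucleon.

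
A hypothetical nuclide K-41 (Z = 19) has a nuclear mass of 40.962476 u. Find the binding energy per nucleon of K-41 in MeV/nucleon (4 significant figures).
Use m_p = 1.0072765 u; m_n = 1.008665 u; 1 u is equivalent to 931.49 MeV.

8.325 MeV/nucleon

With 19 protons and 22 neutrons (A = 41):
Mass of separated nucleons = 19(1.0072765) + 22(1.008665) = 19.1382535 + 22.190630 = 41.3288835 u
Δm = 41.3288835 − 40.962476 = 0.3664075 u
Converting to energy: 0.3664075 u × 931.49 MeV/u = 341.305 MeV
BE/A = 341.305 MeV / 41 = 8.325 MeV/nucleon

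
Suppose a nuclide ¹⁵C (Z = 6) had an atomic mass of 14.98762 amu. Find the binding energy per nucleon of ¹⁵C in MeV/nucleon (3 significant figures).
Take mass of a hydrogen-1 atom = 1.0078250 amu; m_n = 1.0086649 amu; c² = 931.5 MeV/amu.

The nucleus contains 6 protons and 15 − 6 = 9 neutrons.
Σm = 6·m(¹H) + 9·m_n = 6.0469500 + 9.0779841 = 15.1249341 amu
The mass defect is 15.1249341 − 14.98762 = 0.1373141 amu.
Binding energy = Δm·c² = 0.1373141 × 931.5 MeV/amu = 127.908 MeV
Dividing by A = 15 gives 8.527 MeV per nucleon.

8.53 MeV/nucleon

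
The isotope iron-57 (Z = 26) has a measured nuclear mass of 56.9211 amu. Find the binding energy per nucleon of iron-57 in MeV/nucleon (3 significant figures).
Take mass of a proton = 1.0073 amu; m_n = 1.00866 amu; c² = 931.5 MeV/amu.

8.78 MeV/nucleon

The nucleus contains 26 protons and 57 − 26 = 31 neutrons.
Σm = 26·m_p + 31·m_n = 26.1898 + 31.26846 = 57.45826 amu
Δm = 57.45826 − 56.9211 = 0.53716 amu
E_B = 0.53716 × 931.5 = 500.365 MeV
Dividing by A = 57 gives 8.778 MeV per nucleon.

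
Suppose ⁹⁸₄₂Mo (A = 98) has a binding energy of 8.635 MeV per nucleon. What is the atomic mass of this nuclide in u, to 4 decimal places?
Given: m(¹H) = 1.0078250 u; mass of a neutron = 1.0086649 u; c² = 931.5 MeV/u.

97.9054 u

Total binding energy = 98 × 8.635 = 846.230 MeV
Mass defect = 846.230 MeV / (931.5 MeV/u) = 0.908459 u
Constituent mass = 42(1.0078250) + 56(1.0086649) = 98.8138844 u
Atomic mass = 98.8138844 − 0.908459 = 97.9054254 u ≈ 97.9054 u (to 4 decimal places)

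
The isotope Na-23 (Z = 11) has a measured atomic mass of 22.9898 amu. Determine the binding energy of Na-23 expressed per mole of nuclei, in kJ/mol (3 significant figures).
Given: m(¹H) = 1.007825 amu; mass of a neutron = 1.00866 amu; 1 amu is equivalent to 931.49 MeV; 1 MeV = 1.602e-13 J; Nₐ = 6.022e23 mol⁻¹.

1.80e+10 kJ/mol

With 11 protons and 12 neutrons (A = 23):
Total constituent mass: 11 × 1.007825 + 12 × 1.00866 = 23.189995 amu
The mass defect is 23.189995 − 22.9898 = 0.200195 amu.
Converting to energy: 0.200195 amu × 931.49 MeV/amu = 186.480 MeV
Per nucleus in joules: 186.480 MeV × 1.602e-13 J/MeV = 2.9874e-11 J
Per mole: 2.9874e-11 J × 6.022e23 mol⁻¹ = 1.7990e+13 J/mol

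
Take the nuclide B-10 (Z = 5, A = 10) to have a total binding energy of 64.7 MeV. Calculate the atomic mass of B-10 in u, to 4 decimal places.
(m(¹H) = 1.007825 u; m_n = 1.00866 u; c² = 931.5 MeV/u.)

10.0130 u

Mass defect = 64.7 MeV / (931.5 MeV/u) = 0.069458 u
Constituent mass = 5(1.007825) + 5(1.00866) = 10.082425 u
Atomic mass = 10.082425 − 0.069458 = 10.012967 u ≈ 10.0130 u (to 4 decimal places)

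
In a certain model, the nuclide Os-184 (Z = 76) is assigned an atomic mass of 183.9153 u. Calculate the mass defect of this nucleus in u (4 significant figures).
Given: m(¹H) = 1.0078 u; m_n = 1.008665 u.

The nucleus contains 76 protons and 184 − 76 = 108 neutrons.
Total constituent mass: 76 × 1.0078 + 108 × 1.008665 = 185.528620 u
The mass defect is 185.528620 − 183.9153 = 1.613320 u.

1.613 u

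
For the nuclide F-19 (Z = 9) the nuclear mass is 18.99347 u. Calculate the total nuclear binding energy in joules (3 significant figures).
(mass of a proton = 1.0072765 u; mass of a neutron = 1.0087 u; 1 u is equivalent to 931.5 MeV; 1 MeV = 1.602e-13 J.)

2.37e-11 J

The nucleus contains 9 protons and 19 − 9 = 10 neutrons.
Σm = 9·m_p + 10·m_n = 9.0654885 + 10.0870 = 19.1524885 u
The mass defect is 19.1524885 − 18.99347 = 0.1590185 u.
Converting to energy: 0.1590185 u × 931.5 MeV/u = 148.126 MeV
In joules: 148.126 MeV × 1.602e-13 J/MeV = 2.3730e-11 J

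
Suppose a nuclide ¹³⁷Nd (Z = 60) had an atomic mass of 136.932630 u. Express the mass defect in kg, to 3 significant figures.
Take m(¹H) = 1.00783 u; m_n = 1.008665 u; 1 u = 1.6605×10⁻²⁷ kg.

2.00e-27 kg

Z = 60, so N = A − Z = 137 − 60 = 77.
Σm = 60·m(¹H) + 77·m_n = 60.46980 + 77.667205 = 138.137005 u
The mass defect is 138.137005 − 136.932630 = 1.204375 u.
In SI units: 1.204375 u × 1.6605×10⁻²⁷ kg/u = 1.9999e-27 kg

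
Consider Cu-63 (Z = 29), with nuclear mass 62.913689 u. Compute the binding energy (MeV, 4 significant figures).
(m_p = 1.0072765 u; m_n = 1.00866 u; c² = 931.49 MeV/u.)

551.2 MeV

The nucleus contains 29 protons and 63 − 29 = 34 neutrons.
Total constituent mass: 29 × 1.0072765 + 34 × 1.00866 = 63.5054585 u
The mass defect is 63.5054585 − 62.913689 = 0.5917695 u.
E_B = 0.5917695 × 931.49 = 551.227 MeV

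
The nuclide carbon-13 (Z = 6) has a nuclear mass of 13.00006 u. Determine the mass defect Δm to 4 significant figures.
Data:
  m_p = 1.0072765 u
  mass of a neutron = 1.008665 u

Total constituent mass: 6 × 1.0072765 + 7 × 1.008665 = 13.1043140 u
Δm = 13.1043140 − 13.00006 = 0.1042540 u

0.1043 u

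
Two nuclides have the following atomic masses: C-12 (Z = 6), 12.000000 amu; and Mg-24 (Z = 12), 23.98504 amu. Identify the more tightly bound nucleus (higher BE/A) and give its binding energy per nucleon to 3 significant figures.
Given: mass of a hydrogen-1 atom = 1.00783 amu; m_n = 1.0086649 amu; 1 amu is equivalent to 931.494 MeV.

C-12: Σm = 6(1.00783) + 6(1.0086649) = 12.0989694 amu; Δm = 0.0989694 amu; E_B = 92.189 MeV; E_B/A = 7.682 MeV
Mg-24: Σm = 12(1.00783) + 12(1.0086649) = 24.1979388 amu; Δm = 0.2128988 amu; E_B = 198.31 MeV; E_B/A = 8.263 MeV
Mg-24 has the higher binding energy per nucleon, so it is the more tightly bound nucleus.

Mg-24; 8.26 MeV/nucleon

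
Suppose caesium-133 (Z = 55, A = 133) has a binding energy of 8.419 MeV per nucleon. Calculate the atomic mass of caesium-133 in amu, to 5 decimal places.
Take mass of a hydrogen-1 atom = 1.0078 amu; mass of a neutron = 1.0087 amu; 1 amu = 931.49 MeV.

Total binding energy = 133 × 8.419 = 1119.727 MeV
Mass defect = 1119.727 MeV / (931.49 MeV/amu) = 1.2020816 amu
Constituent mass = 55(1.0078) + 78(1.0087) = 134.1076 amu
Atomic mass = 134.1076 − 1.2020816 = 132.9055184 amu ≈ 132.90552 amu (to 5 decimal places)

132.90552 amu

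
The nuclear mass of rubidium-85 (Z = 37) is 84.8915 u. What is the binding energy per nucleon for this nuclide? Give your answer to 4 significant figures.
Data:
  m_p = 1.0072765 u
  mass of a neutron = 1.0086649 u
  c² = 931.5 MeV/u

8.697 MeV/nucleon

Z = 37, so N = A − Z = 85 − 37 = 48.
Total constituent mass: 37 × 1.0072765 + 48 × 1.0086649 = 85.6851457 u
Mass defect Δm = 85.6851457 − 84.8915 = 0.7936457 u
Converting to energy: 0.7936457 u × 931.5 MeV/u = 739.281 MeV
Per nucleon: 739.281 / 85 = 8.697 MeV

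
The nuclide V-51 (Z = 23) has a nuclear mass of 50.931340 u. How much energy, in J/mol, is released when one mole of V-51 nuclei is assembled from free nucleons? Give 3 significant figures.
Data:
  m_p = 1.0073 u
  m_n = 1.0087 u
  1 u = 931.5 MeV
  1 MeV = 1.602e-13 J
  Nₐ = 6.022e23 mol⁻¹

Z = 23, so N = A − Z = 51 − 23 = 28.
Σm = 23·m_p + 28·m_n = 23.1679 + 28.2436 = 51.4115 u
The mass defect is 51.4115 − 50.931340 = 0.480160 u.
Converting to energy: 0.480160 u × 931.5 MeV/u = 447.269 MeV
Per nucleus in joules: 447.269 MeV × 1.602e-13 J/MeV = 7.1652e-11 J
Per mole: 7.1652e-11 J × 6.022e23 mol⁻¹ = 4.3149e+13 J/mol

4.31e+13 J/mol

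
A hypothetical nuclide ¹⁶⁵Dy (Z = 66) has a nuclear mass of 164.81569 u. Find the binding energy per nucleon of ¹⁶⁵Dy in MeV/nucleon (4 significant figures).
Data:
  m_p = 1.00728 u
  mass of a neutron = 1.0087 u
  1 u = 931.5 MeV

8.615 MeV/nucleon

With 66 protons and 99 neutrons (A = 165):
Σm = 66·m_p + 99·m_n = 66.48048 + 99.8613 = 166.34178 u
The mass defect is 166.34178 − 164.81569 = 1.52609 u.
Binding energy = Δm·c² = 1.52609 × 931.5 MeV/u = 1421.55 MeV
Dividing by A = 165 gives 8.615 MeV per nucleon.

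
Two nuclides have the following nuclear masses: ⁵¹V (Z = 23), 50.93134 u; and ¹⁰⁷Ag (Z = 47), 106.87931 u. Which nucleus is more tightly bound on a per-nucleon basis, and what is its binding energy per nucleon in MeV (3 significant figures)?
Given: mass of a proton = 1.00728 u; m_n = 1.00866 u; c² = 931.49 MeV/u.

⁵¹V; 8.74 MeV/nucleon

⁵¹V: Σm = 23(1.00728) + 28(1.00866) = 51.40992 u; Δm = 0.47858 u; E_B = 445.79 MeV; E_B/A = 8.741 MeV
¹⁰⁷Ag: Σm = 47(1.00728) + 60(1.00866) = 107.86176 u; Δm = 0.98245 u; E_B = 915.14 MeV; E_B/A = 8.553 MeV
⁵¹V has the higher binding energy per nucleon, so it is the more tightly bound nucleus.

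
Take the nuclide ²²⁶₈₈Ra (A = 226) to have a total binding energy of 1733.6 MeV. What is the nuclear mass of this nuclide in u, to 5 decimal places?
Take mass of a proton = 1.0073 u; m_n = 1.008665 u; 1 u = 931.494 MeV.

225.97707 u

Mass defect = 1733.6 MeV / (931.494 MeV/u) = 1.8610963 u
Constituent mass = 88(1.0073) + 138(1.008665) = 227.838170 u
Nuclear mass = 227.838170 − 1.8610963 = 225.9770737 u ≈ 225.97707 u (to 5 decimal places)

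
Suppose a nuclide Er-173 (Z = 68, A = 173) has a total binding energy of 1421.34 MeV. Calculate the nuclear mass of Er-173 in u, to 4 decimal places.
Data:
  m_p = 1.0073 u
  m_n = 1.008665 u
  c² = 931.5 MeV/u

Mass defect = 1421.34 MeV / (931.5 MeV/u) = 1.525862 u
Constituent mass = 68(1.0073) + 105(1.008665) = 174.406225 u
Nuclear mass = 174.406225 − 1.525862 = 172.880363 u ≈ 172.8804 u (to 4 decimal places)

172.8804 u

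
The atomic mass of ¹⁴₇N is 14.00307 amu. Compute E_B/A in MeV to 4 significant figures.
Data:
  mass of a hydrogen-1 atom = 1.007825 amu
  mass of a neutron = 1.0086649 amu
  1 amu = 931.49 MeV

7.476 MeV/nucleon

With 7 protons and 7 neutrons (A = 14):
Σm = 7·m(¹H) + 7·m_n = 7.054775 + 7.0606543 = 14.1154293 amu
The mass defect is 14.1154293 − 14.00307 = 0.1123593 amu.
Converting to energy: 0.1123593 amu × 931.49 MeV/amu = 104.662 MeV
BE/A = 104.662 MeV / 14 = 7.476 MeV/nucleon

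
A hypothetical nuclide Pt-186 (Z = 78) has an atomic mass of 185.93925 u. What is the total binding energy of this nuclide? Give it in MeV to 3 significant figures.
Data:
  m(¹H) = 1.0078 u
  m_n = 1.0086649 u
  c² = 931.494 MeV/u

1500 MeV

Total constituent mass: 78 × 1.0078 + 108 × 1.0086649 = 187.5442092 u
The mass defect is 187.5442092 − 185.93925 = 1.6049592 u.
E_B = 1.6049592 × 931.494 = 1495.01 MeV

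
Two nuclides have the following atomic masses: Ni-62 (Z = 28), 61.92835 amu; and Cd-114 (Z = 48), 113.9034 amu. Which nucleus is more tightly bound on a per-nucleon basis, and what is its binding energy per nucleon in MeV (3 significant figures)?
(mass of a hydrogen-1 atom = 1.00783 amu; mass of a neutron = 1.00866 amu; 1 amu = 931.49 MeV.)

Ni-62: Σm = 28(1.00783) + 34(1.00866) = 62.51368 amu; Δm = 0.58533 amu; E_B = 545.23 MeV; E_B/A = 8.794 MeV
Cd-114: Σm = 48(1.00783) + 66(1.00866) = 114.94740 amu; Δm = 1.04400 amu; E_B = 972.476 MeV; E_B/A = 8.530 MeV
Ni-62 has the higher binding energy per nucleon, so it is the more tightly bound nucleus.

Ni-62; 8.79 MeV/nucleon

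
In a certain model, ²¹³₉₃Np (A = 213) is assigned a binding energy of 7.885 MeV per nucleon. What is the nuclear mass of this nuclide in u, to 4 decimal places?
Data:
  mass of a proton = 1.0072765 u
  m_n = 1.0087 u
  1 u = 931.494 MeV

212.9177 u

Total binding energy = 213 × 7.885 = 1679.505 MeV
Mass defect = 1679.505 MeV / (931.494 MeV/u) = 1.803023 u
Constituent mass = 93(1.0072765) + 120(1.0087) = 214.7207145 u
Nuclear mass = 214.7207145 − 1.803023 = 212.9176915 u ≈ 212.9177 u (to 4 decimal places)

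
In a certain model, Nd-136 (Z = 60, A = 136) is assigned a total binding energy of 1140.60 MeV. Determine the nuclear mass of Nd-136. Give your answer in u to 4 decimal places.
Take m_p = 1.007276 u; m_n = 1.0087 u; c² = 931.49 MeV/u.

Mass defect = 1140.60 MeV / (931.49 MeV/u) = 1.224490 u
Constituent mass = 60(1.007276) + 76(1.0087) = 137.097760 u
Nuclear mass = 137.097760 − 1.224490 = 135.873270 u ≈ 135.8733 u (to 4 decimal places)

135.8733 u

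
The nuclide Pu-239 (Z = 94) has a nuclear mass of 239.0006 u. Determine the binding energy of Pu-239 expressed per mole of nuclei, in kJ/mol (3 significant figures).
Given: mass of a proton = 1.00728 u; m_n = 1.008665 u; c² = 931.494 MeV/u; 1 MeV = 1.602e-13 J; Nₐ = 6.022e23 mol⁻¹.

1.74e+11 kJ/mol

With 94 protons and 145 neutrons (A = 239):
Σm = 94·m_p + 145·m_n = 94.68432 + 146.256425 = 240.940745 u
Δm = 240.940745 − 239.0006 = 1.940145 u
Converting to energy: 1.940145 u × 931.494 MeV/u = 1807.23 MeV
Per nucleus in joules: 1807.23 MeV × 1.602e-13 J/MeV = 2.8952e-10 J
Per mole: 2.8952e-10 J × 6.022e23 mol⁻¹ = 1.7435e+14 J/mol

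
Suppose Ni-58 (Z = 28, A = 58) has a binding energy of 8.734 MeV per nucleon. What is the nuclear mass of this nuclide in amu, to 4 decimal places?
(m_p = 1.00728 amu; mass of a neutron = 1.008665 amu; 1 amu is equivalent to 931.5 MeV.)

57.9200 amu

Total binding energy = 58 × 8.734 = 506.572 MeV
Mass defect = 506.572 MeV / (931.5 MeV/amu) = 0.543824 amu
Constituent mass = 28(1.00728) + 30(1.008665) = 58.463790 amu
Nuclear mass = 58.463790 − 0.543824 = 57.919966 amu ≈ 57.9200 amu (to 4 decimal places)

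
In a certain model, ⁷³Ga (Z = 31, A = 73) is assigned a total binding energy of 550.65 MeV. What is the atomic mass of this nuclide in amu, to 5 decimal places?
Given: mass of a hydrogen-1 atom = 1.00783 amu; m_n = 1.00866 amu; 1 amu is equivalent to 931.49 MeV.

73.01530 amu

Mass defect = 550.65 MeV / (931.49 MeV/amu) = 0.5911497 amu
Constituent mass = 31(1.00783) + 42(1.00866) = 73.60645 amu
Atomic mass = 73.60645 − 0.5911497 = 73.0153003 amu ≈ 73.01530 amu (to 5 decimal places)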